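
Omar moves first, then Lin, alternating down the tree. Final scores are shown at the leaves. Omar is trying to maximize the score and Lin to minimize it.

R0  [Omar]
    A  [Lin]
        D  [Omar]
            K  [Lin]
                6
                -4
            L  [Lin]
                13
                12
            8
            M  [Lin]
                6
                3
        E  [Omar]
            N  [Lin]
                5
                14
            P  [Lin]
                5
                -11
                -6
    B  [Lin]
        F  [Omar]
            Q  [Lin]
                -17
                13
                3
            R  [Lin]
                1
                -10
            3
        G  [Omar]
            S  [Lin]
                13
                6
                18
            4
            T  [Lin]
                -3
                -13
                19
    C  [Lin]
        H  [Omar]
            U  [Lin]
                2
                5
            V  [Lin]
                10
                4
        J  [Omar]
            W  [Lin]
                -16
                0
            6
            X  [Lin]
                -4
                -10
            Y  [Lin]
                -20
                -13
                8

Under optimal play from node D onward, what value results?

12

K (Lin): min(6, -4) = -4
L (Lin): min(13, 12) = 12
M (Lin): min(6, 3) = 3
D (Omar): max(-4, 12, 8, 3) = 12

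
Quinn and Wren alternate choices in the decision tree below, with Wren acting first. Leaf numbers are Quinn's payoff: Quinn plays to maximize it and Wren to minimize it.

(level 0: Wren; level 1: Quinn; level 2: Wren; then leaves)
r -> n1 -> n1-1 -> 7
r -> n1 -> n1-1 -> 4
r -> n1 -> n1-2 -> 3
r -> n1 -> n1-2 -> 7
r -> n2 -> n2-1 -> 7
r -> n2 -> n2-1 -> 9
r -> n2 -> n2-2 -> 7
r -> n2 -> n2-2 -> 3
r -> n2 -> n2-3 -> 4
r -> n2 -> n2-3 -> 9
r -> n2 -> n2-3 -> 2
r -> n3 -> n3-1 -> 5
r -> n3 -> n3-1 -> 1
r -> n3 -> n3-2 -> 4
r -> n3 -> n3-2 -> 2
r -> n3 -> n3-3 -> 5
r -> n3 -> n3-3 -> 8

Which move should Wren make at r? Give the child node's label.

n1-1 (Wren): min(7, 4) = 4
n1-2 (Wren): min(3, 7) = 3
n1 (Quinn): max(4, 3) = 4
n2-1 (Wren): min(7, 9) = 7
n2-2 (Wren): min(7, 3) = 3
n2-3 (Wren): min(4, 9, 2) = 2
n2 (Quinn): max(7, 3, 2) = 7
n3-1 (Wren): min(5, 1) = 1
n3-2 (Wren): min(4, 2) = 2
n3-3 (Wren): min(5, 8) = 5
n3 (Quinn): max(1, 2, 5) = 5
r (Wren): min(4, 7, 5) = 4
Wren at r wants the lowest of {n1=4, n2=7, n3=5}, so chooses n1.

n1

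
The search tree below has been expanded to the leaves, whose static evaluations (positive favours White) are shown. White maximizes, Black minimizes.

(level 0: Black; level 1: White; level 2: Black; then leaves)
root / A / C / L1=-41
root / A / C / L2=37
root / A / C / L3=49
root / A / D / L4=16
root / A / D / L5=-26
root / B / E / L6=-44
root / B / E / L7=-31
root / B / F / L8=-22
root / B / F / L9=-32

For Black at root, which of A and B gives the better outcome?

B

C (Black): min(-41, 37, 49) = -41
D (Black): min(16, -26) = -26
A (White): max(-41, -26) = -26
E (Black): min(-44, -31) = -44
F (Black): min(-22, -32) = -32
B (White): max(-44, -32) = -32
Black prefers the lower value; A=-26, B=-32. B is better since -32 < -26.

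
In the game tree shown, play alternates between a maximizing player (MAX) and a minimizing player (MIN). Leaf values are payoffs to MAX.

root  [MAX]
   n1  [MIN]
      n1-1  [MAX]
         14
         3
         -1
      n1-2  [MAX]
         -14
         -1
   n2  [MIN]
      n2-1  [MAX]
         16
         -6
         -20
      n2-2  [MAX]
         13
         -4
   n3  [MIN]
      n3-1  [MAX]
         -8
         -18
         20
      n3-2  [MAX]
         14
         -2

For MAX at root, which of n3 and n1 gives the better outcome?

n3-1 (MAX): max(-8, -18, 20) = 20
n3-2 (MAX): max(14, -2) = 14
n3 (MIN): min(20, 14) = 14
n1-1 (MAX): max(14, 3, -1) = 14
n1-2 (MAX): max(-14, -1) = -1
n1 (MIN): min(14, -1) = -1
MAX prefers the higher value; n3=14, n1=-1. n3 is better since 14 > -1.

n3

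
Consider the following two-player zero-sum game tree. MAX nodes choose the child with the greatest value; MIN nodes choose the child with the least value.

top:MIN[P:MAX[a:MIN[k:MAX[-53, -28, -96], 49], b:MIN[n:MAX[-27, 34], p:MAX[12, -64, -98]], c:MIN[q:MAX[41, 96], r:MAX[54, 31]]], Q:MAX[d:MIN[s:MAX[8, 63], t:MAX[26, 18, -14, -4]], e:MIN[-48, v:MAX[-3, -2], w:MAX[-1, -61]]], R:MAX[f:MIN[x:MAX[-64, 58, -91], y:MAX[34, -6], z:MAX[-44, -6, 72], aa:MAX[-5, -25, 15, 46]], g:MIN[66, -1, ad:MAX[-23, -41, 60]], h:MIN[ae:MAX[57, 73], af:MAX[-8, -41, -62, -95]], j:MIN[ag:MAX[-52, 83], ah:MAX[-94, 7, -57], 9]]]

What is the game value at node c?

54

q (MAX): max(41, 96) = 96
r (MAX): max(54, 31) = 54
c (MIN): min(96, 54) = 54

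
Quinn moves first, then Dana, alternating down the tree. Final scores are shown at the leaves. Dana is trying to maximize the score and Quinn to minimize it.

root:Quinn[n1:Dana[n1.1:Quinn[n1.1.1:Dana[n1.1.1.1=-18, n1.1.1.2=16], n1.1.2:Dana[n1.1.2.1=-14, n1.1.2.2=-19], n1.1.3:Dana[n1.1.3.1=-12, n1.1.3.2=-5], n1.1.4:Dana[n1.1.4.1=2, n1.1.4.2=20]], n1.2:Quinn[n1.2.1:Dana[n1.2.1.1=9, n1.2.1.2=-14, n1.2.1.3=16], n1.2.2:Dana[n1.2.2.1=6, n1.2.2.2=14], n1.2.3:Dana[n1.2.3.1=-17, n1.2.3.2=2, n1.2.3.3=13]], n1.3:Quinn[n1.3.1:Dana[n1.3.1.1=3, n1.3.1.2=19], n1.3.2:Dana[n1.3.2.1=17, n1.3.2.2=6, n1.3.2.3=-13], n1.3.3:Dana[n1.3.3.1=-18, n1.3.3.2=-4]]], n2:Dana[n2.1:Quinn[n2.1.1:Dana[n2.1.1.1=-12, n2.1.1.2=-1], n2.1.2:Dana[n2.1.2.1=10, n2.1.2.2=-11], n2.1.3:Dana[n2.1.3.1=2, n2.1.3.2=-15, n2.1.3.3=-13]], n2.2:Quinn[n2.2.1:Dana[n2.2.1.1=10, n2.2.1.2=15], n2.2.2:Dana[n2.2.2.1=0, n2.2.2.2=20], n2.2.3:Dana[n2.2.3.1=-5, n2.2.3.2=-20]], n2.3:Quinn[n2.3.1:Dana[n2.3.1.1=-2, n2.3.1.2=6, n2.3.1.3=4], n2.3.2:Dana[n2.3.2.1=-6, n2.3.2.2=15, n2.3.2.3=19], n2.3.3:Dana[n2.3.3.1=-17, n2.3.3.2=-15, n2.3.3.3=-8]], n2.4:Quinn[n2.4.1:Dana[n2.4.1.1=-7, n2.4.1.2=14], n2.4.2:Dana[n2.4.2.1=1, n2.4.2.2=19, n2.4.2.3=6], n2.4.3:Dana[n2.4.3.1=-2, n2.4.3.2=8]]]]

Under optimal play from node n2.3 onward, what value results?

n2.3.1 (Dana): max(-2, 6, 4) = 6
n2.3.2 (Dana): max(-6, 15, 19) = 19
n2.3.3 (Dana): max(-17, -15, -8) = -8
n2.3 (Quinn): min(6, 19, -8) = -8

-8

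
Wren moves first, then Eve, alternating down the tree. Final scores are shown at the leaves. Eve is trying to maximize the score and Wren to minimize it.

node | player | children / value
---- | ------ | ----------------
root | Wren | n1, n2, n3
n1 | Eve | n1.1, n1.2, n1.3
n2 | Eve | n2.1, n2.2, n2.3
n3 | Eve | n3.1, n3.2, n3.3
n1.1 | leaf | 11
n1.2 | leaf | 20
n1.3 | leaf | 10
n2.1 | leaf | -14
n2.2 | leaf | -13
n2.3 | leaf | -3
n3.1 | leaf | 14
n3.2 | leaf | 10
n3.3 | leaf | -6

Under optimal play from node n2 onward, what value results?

-3

n2 (Eve): max(-14, -13, -3) = -3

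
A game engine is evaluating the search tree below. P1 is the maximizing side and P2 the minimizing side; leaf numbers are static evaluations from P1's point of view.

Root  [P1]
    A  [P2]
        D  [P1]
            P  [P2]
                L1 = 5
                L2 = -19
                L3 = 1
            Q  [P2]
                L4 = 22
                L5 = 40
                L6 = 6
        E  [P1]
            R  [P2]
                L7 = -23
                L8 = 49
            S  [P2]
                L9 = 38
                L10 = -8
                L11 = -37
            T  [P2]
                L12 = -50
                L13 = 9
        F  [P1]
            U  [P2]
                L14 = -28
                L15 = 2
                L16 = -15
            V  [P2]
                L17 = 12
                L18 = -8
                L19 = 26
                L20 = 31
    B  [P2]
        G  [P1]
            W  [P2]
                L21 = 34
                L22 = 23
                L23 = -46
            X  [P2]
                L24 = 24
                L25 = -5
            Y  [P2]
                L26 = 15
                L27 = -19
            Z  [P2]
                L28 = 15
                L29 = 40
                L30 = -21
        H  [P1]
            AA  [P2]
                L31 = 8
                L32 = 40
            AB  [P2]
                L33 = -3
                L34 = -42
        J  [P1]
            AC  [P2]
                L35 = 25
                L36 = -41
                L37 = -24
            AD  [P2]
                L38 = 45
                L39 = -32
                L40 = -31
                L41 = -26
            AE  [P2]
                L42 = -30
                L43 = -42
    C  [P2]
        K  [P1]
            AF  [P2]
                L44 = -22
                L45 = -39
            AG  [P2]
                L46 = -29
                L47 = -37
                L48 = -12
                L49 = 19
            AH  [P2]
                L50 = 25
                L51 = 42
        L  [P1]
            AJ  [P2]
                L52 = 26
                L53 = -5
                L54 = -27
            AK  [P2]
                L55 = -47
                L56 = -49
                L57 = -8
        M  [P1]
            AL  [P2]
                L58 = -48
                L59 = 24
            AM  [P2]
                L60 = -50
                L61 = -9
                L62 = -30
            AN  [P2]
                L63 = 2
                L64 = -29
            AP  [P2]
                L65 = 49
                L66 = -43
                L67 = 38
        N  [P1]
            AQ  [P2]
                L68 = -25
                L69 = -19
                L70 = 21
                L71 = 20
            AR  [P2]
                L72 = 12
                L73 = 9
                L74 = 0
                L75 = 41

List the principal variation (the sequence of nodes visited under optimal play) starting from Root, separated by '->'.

P (P2): min(5, -19, 1) = -19
Q (P2): min(22, 40, 6) = 6
D (P1): max(-19, 6) = 6
R (P2): min(-23, 49) = -23
S (P2): min(38, -8, -37) = -37
T (P2): min(-50, 9) = -50
E (P1): max(-23, -37, -50) = -23
U (P2): min(-28, 2, -15) = -28
V (P2): min(12, -8, 26, 31) = -8
F (P1): max(-28, -8) = -8
A (P2): min(6, -23, -8) = -23
W (P2): min(34, 23, -46) = -46
X (P2): min(24, -5) = -5
Y (P2): min(15, -19) = -19
Z (P2): min(15, 40, -21) = -21
G (P1): max(-46, -5, -19, -21) = -5
AA (P2): min(8, 40) = 8
AB (P2): min(-3, -42) = -42
H (P1): max(8, -42) = 8
AC (P2): min(25, -41, -24) = -41
AD (P2): min(45, -32, -31, -26) = -32
AE (P2): min(-30, -42) = -42
J (P1): max(-41, -32, -42) = -32
B (P2): min(-5, 8, -32) = -32
AF (P2): min(-22, -39) = -39
AG (P2): min(-29, -37, -12, 19) = -37
AH (P2): min(25, 42) = 25
K (P1): max(-39, -37, 25) = 25
AJ (P2): min(26, -5, -27) = -27
AK (P2): min(-47, -49, -8) = -49
L (P1): max(-27, -49) = -27
AL (P2): min(-48, 24) = -48
AM (P2): min(-50, -9, -30) = -50
AN (P2): min(2, -29) = -29
AP (P2): min(49, -43, 38) = -43
M (P1): max(-48, -50, -29, -43) = -29
AQ (P2): min(-25, -19, 21, 20) = -25
AR (P2): min(12, 9, 0, 41) = 0
N (P1): max(-25, 0) = 0
C (P2): min(25, -27, -29, 0) = -29
Root (P1): max(-23, -32, -29) = -23
At Root, P1 picks A (highest: -23).
At A, P2 picks E (lowest: -23).
At E, P1 picks R (highest: -23).
At R, P2 picks L7 (lowest: -23).
Terminal value -23.

Root -> A -> E -> R -> L7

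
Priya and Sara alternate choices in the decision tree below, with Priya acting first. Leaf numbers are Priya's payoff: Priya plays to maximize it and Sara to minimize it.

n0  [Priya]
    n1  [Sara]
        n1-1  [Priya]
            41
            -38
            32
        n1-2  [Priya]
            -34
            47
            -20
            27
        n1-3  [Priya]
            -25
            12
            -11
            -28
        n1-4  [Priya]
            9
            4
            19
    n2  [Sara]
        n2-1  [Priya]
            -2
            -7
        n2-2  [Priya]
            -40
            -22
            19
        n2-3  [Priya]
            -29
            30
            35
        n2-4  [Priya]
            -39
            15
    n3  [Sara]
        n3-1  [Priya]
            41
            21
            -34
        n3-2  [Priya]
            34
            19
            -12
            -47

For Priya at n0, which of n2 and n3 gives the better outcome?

n3

n2-1 (Priya): max(-2, -7) = -2
n2-2 (Priya): max(-40, -22, 19) = 19
n2-3 (Priya): max(-29, 30, 35) = 35
n2-4 (Priya): max(-39, 15) = 15
n2 (Sara): min(-2, 19, 35, 15) = -2
n3-1 (Priya): max(41, 21, -34) = 41
n3-2 (Priya): max(34, 19, -12, -47) = 34
n3 (Sara): min(41, 34) = 34
Priya prefers the higher value; n2=-2, n3=34. n3 is better since 34 > -2.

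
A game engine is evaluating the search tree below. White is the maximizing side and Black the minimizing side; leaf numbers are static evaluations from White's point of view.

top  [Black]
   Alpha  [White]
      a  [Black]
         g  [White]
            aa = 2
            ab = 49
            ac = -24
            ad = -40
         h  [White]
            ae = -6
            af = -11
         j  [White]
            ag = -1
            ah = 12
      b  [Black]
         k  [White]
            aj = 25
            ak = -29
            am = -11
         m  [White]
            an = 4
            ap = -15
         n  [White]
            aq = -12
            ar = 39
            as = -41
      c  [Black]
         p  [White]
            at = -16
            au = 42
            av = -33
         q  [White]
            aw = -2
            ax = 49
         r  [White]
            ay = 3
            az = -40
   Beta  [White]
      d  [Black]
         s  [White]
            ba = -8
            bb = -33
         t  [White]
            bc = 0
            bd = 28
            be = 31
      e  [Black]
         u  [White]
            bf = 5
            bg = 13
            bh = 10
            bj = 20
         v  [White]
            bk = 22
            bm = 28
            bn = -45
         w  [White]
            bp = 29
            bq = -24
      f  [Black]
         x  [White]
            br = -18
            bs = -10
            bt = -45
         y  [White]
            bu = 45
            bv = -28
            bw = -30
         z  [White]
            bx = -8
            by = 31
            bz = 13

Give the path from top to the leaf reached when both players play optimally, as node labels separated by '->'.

g (White): max(2, 49, -24, -40) = 49
h (White): max(-6, -11) = -6
j (White): max(-1, 12) = 12
a (Black): min(49, -6, 12) = -6
k (White): max(25, -29, -11) = 25
m (White): max(4, -15) = 4
n (White): max(-12, 39, -41) = 39
b (Black): min(25, 4, 39) = 4
p (White): max(-16, 42, -33) = 42
q (White): max(-2, 49) = 49
r (White): max(3, -40) = 3
c (Black): min(42, 49, 3) = 3
Alpha (White): max(-6, 4, 3) = 4
s (White): max(-8, -33) = -8
t (White): max(0, 28, 31) = 31
d (Black): min(-8, 31) = -8
u (White): max(5, 13, 10, 20) = 20
v (White): max(22, 28, -45) = 28
w (White): max(29, -24) = 29
e (Black): min(20, 28, 29) = 20
x (White): max(-18, -10, -45) = -10
y (White): max(45, -28, -30) = 45
z (White): max(-8, 31, 13) = 31
f (Black): min(-10, 45, 31) = -10
Beta (White): max(-8, 20, -10) = 20
top (Black): min(4, 20) = 4
At top, Black picks Alpha (lowest: 4).
At Alpha, White picks b (highest: 4).
At b, Black picks m (lowest: 4).
At m, White picks an (highest: 4).
Terminal value 4.

top -> Alpha -> b -> m -> an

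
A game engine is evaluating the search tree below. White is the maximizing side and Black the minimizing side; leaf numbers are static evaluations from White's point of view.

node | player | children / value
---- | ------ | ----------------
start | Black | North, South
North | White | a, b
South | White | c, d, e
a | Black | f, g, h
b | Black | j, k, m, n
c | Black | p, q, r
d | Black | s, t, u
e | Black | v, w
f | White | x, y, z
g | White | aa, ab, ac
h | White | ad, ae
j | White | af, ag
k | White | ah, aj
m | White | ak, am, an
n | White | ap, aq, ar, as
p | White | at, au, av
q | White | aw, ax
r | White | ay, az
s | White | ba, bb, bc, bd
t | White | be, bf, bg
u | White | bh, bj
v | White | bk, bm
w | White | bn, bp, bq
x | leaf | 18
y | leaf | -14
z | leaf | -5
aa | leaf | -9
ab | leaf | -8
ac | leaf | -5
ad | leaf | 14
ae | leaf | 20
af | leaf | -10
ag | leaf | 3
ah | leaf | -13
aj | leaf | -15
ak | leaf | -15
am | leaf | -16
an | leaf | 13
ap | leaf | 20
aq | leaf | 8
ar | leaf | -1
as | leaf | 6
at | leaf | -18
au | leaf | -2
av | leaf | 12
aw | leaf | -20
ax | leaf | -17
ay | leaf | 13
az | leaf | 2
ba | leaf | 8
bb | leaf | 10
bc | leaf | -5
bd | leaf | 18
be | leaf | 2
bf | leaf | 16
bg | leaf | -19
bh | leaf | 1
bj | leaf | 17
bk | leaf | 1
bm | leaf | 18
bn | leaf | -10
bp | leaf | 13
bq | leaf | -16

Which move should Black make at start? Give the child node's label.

f (White): max(18, -14, -5) = 18
g (White): max(-9, -8, -5) = -5
h (White): max(14, 20) = 20
a (Black): min(18, -5, 20) = -5
j (White): max(-10, 3) = 3
k (White): max(-13, -15) = -13
m (White): max(-15, -16, 13) = 13
n (White): max(20, 8, -1, 6) = 20
b (Black): min(3, -13, 13, 20) = -13
North (White): max(-5, -13) = -5
p (White): max(-18, -2, 12) = 12
q (White): max(-20, -17) = -17
r (White): max(13, 2) = 13
c (Black): min(12, -17, 13) = -17
s (White): max(8, 10, -5, 18) = 18
t (White): max(2, 16, -19) = 16
u (White): max(1, 17) = 17
d (Black): min(18, 16, 17) = 16
v (White): max(1, 18) = 18
w (White): max(-10, 13, -16) = 13
e (Black): min(18, 13) = 13
South (White): max(-17, 16, 13) = 16
start (Black): min(-5, 16) = -5
Black at start wants the lowest of {North=-5, South=16}, so chooses North.

North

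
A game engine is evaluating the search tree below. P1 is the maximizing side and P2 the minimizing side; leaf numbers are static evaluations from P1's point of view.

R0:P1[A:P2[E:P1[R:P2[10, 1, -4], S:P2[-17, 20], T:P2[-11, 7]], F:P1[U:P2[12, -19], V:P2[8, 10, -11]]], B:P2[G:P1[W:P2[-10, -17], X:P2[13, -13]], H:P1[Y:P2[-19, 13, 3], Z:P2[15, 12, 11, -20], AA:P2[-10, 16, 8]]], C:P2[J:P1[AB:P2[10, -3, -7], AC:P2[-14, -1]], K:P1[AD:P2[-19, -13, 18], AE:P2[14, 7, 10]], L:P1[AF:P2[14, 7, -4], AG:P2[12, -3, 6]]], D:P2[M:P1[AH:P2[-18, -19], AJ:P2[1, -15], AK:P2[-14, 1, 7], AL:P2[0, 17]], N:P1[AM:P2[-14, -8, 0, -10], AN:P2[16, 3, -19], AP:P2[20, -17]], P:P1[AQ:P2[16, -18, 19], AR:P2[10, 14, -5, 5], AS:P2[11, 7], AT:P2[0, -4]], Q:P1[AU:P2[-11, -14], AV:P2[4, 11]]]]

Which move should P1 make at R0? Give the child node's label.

C

R (P2): min(10, 1, -4) = -4
S (P2): min(-17, 20) = -17
T (P2): min(-11, 7) = -11
E (P1): max(-4, -17, -11) = -4
U (P2): min(12, -19) = -19
V (P2): min(8, 10, -11) = -11
F (P1): max(-19, -11) = -11
A (P2): min(-4, -11) = -11
W (P2): min(-10, -17) = -17
X (P2): min(13, -13) = -13
G (P1): max(-17, -13) = -13
Y (P2): min(-19, 13, 3) = -19
Z (P2): min(15, 12, 11, -20) = -20
AA (P2): min(-10, 16, 8) = -10
H (P1): max(-19, -20, -10) = -10
B (P2): min(-13, -10) = -13
AB (P2): min(10, -3, -7) = -7
AC (P2): min(-14, -1) = -14
J (P1): max(-7, -14) = -7
AD (P2): min(-19, -13, 18) = -19
AE (P2): min(14, 7, 10) = 7
K (P1): max(-19, 7) = 7
AF (P2): min(14, 7, -4) = -4
AG (P2): min(12, -3, 6) = -3
L (P1): max(-4, -3) = -3
C (P2): min(-7, 7, -3) = -7
AH (P2): min(-18, -19) = -19
AJ (P2): min(1, -15) = -15
AK (P2): min(-14, 1, 7) = -14
AL (P2): min(0, 17) = 0
M (P1): max(-19, -15, -14, 0) = 0
AM (P2): min(-14, -8, 0, -10) = -14
AN (P2): min(16, 3, -19) = -19
AP (P2): min(20, -17) = -17
N (P1): max(-14, -19, -17) = -14
AQ (P2): min(16, -18, 19) = -18
AR (P2): min(10, 14, -5, 5) = -5
AS (P2): min(11, 7) = 7
AT (P2): min(0, -4) = -4
P (P1): max(-18, -5, 7, -4) = 7
AU (P2): min(-11, -14) = -14
AV (P2): min(4, 11) = 4
Q (P1): max(-14, 4) = 4
D (P2): min(0, -14, 7, 4) = -14
R0 (P1): max(-11, -13, -7, -14) = -7
P1 at R0 wants the highest of {A=-11, B=-13, C=-7, D=-14}, so chooses C.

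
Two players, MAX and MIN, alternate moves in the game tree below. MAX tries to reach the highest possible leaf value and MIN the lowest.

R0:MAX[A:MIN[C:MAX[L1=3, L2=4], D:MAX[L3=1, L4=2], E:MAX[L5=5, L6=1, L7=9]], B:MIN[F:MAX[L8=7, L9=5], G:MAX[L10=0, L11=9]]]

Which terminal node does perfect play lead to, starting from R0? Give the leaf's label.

L8

C (MAX): max(3, 4) = 4
D (MAX): max(1, 2) = 2
E (MAX): max(5, 1, 9) = 9
A (MIN): min(4, 2, 9) = 2
F (MAX): max(7, 5) = 7
G (MAX): max(0, 9) = 9
B (MIN): min(7, 9) = 7
R0 (MAX): max(2, 7) = 7
At R0, MAX picks B (highest: 7).
At B, MIN picks F (lowest: 7).
At F, MAX picks L8 (highest: 7).
Terminal value 7.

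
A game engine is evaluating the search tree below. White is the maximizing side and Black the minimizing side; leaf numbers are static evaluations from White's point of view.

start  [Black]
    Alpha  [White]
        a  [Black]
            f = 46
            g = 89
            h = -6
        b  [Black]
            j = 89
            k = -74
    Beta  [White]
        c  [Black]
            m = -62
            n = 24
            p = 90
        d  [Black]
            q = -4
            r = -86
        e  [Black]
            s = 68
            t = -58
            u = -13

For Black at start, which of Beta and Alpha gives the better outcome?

c (Black): min(-62, 24, 90) = -62
d (Black): min(-4, -86) = -86
e (Black): min(68, -58, -13) = -58
Beta (White): max(-62, -86, -58) = -58
a (Black): min(46, 89, -6) = -6
b (Black): min(89, -74) = -74
Alpha (White): max(-6, -74) = -6
Black prefers the lower value; Beta=-58, Alpha=-6. Beta is better since -58 < -6.

Beta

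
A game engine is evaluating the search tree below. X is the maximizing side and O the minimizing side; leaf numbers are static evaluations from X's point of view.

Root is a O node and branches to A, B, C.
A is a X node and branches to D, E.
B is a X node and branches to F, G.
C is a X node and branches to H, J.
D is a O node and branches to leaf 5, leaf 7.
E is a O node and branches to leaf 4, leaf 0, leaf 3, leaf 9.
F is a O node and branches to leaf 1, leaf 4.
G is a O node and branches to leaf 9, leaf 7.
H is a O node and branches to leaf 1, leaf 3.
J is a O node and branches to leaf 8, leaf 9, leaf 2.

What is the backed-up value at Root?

D (O): min(5, 7) = 5
E (O): min(4, 0, 3, 9) = 0
A (X): max(5, 0) = 5
F (O): min(1, 4) = 1
G (O): min(9, 7) = 7
B (X): max(1, 7) = 7
H (O): min(1, 3) = 1
J (O): min(8, 9, 2) = 2
C (X): max(1, 2) = 2
Root (O): min(5, 7, 2) = 2

2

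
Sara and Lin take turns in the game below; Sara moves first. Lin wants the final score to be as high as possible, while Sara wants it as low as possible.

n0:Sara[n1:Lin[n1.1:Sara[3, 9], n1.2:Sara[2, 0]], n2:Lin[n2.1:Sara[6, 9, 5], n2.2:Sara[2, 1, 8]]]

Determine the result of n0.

3

n1.1 (Sara): min(3, 9) = 3
n1.2 (Sara): min(2, 0) = 0
n1 (Lin): max(3, 0) = 3
n2.1 (Sara): min(6, 9, 5) = 5
n2.2 (Sara): min(2, 1, 8) = 1
n2 (Lin): max(5, 1) = 5
n0 (Sara): min(3, 5) = 3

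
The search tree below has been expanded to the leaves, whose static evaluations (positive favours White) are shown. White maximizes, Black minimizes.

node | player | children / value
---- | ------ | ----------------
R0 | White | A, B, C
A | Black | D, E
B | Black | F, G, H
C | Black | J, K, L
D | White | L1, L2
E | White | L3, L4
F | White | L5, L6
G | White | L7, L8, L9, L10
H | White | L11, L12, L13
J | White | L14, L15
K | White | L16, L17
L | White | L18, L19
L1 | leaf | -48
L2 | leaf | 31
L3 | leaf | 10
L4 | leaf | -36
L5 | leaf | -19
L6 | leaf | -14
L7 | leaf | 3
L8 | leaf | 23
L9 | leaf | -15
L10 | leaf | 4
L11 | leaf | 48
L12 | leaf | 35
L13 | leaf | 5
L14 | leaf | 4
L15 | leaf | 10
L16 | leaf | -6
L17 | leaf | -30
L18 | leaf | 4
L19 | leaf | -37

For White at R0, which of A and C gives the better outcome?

A

D (White): max(-48, 31) = 31
E (White): max(10, -36) = 10
A (Black): min(31, 10) = 10
J (White): max(4, 10) = 10
K (White): max(-6, -30) = -6
L (White): max(4, -37) = 4
C (Black): min(10, -6, 4) = -6
White prefers the higher value; A=10, C=-6. A is better since 10 > -6.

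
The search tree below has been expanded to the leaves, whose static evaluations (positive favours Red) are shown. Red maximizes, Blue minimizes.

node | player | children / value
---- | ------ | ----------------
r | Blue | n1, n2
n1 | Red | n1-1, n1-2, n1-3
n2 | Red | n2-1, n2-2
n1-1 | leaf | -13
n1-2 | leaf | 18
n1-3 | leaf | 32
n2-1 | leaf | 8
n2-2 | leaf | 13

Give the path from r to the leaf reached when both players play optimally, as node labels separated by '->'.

n1 (Red): max(-13, 18, 32) = 32
n2 (Red): max(8, 13) = 13
r (Blue): min(32, 13) = 13
At r, Blue picks n2 (lowest: 13).
At n2, Red picks n2-2 (highest: 13).
Terminal value 13.

r -> n2 -> n2-2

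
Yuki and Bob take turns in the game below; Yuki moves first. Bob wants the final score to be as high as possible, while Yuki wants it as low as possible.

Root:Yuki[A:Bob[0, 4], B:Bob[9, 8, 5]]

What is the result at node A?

4

A (Bob): max(0, 4) = 4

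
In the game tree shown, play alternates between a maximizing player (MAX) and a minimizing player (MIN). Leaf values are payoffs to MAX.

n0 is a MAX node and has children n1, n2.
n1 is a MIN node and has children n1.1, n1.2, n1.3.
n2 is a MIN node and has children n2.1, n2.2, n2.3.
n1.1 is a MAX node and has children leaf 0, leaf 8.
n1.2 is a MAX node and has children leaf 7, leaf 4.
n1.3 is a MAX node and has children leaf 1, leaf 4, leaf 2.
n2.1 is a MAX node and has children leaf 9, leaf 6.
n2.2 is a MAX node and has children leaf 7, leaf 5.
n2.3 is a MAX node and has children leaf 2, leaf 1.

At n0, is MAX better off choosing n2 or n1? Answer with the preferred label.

n2.1 (MAX): max(9, 6) = 9
n2.2 (MAX): max(7, 5) = 7
n2.3 (MAX): max(2, 1) = 2
n2 (MIN): min(9, 7, 2) = 2
n1.1 (MAX): max(0, 8) = 8
n1.2 (MAX): max(7, 4) = 7
n1.3 (MAX): max(1, 4, 2) = 4
n1 (MIN): min(8, 7, 4) = 4
MAX prefers the higher value; n2=2, n1=4. n1 is better since 4 > 2.

n1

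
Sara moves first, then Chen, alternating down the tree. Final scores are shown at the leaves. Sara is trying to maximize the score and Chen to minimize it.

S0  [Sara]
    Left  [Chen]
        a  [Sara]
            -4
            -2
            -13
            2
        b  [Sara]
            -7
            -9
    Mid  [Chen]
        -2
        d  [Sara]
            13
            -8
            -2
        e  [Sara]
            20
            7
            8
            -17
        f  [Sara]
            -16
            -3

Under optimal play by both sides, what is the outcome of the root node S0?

a (Sara): max(-4, -2, -13, 2) = 2
b (Sara): max(-7, -9) = -7
Left (Chen): min(2, -7) = -7
d (Sara): max(13, -8, -2) = 13
e (Sara): max(20, 7, 8, -17) = 20
f (Sara): max(-16, -3) = -3
Mid (Chen): min(-2, 13, 20, -3) = -3
S0 (Sara): max(-7, -3) = -3

-3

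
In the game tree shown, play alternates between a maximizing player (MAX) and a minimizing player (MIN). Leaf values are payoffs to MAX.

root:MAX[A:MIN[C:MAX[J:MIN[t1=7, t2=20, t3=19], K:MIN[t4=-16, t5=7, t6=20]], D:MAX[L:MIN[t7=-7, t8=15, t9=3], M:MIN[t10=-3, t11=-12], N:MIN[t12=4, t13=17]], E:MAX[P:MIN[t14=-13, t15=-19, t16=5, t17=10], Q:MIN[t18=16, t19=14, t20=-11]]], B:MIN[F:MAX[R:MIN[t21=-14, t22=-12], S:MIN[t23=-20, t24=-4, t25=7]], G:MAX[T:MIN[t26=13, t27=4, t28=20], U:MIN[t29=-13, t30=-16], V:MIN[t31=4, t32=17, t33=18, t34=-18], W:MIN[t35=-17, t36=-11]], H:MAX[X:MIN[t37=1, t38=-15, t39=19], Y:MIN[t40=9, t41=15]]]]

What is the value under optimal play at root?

-11

J (MIN): min(7, 20, 19) = 7
K (MIN): min(-16, 7, 20) = -16
C (MAX): max(7, -16) = 7
L (MIN): min(-7, 15, 3) = -7
M (MIN): min(-3, -12) = -12
N (MIN): min(4, 17) = 4
D (MAX): max(-7, -12, 4) = 4
P (MIN): min(-13, -19, 5, 10) = -19
Q (MIN): min(16, 14, -11) = -11
E (MAX): max(-19, -11) = -11
A (MIN): min(7, 4, -11) = -11
R (MIN): min(-14, -12) = -14
S (MIN): min(-20, -4, 7) = -20
F (MAX): max(-14, -20) = -14
T (MIN): min(13, 4, 20) = 4
U (MIN): min(-13, -16) = -16
V (MIN): min(4, 17, 18, -18) = -18
W (MIN): min(-17, -11) = -17
G (MAX): max(4, -16, -18, -17) = 4
X (MIN): min(1, -15, 19) = -15
Y (MIN): min(9, 15) = 9
H (MAX): max(-15, 9) = 9
B (MIN): min(-14, 4, 9) = -14
root (MAX): max(-11, -14) = -11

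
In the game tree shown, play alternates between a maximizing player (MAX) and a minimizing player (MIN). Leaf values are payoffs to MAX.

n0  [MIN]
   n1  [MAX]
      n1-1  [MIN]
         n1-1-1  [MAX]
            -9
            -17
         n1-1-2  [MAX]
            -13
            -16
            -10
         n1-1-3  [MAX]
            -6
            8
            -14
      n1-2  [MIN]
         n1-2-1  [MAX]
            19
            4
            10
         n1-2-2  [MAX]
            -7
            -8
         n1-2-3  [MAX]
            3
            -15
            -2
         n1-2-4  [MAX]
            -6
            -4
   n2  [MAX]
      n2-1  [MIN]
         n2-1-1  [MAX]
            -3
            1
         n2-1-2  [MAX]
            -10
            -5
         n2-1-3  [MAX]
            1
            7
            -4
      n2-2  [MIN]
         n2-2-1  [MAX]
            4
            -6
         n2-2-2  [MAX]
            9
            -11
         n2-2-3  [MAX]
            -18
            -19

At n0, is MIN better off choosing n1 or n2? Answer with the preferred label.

n1-1-1 (MAX): max(-9, -17) = -9
n1-1-2 (MAX): max(-13, -16, -10) = -10
n1-1-3 (MAX): max(-6, 8, -14) = 8
n1-1 (MIN): min(-9, -10, 8) = -10
n1-2-1 (MAX): max(19, 4, 10) = 19
n1-2-2 (MAX): max(-7, -8) = -7
n1-2-3 (MAX): max(3, -15, -2) = 3
n1-2-4 (MAX): max(-6, -4) = -4
n1-2 (MIN): min(19, -7, 3, -4) = -7
n1 (MAX): max(-10, -7) = -7
n2-1-1 (MAX): max(-3, 1) = 1
n2-1-2 (MAX): max(-10, -5) = -5
n2-1-3 (MAX): max(1, 7, -4) = 7
n2-1 (MIN): min(1, -5, 7) = -5
n2-2-1 (MAX): max(4, -6) = 4
n2-2-2 (MAX): max(9, -11) = 9
n2-2-3 (MAX): max(-18, -19) = -18
n2-2 (MIN): min(4, 9, -18) = -18
n2 (MAX): max(-5, -18) = -5
MIN prefers the lower value; n1=-7, n2=-5. n1 is better since -7 < -5.

n1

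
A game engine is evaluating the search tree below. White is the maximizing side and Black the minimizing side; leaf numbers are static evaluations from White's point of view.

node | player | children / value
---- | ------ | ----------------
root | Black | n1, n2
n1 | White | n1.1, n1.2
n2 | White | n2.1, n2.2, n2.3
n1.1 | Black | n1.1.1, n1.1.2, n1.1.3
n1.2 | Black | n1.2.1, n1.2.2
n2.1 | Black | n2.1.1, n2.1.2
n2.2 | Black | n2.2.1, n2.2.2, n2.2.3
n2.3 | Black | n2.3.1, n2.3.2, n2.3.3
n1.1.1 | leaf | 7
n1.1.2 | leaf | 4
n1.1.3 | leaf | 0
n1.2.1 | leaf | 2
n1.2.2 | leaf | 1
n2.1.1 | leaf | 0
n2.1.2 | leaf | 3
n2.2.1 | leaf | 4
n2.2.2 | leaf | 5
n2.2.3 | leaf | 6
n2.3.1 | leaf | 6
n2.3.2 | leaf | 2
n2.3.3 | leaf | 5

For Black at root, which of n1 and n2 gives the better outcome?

n1.1 (Black): min(7, 4, 0) = 0
n1.2 (Black): min(2, 1) = 1
n1 (White): max(0, 1) = 1
n2.1 (Black): min(0, 3) = 0
n2.2 (Black): min(4, 5, 6) = 4
n2.3 (Black): min(6, 2, 5) = 2
n2 (White): max(0, 4, 2) = 4
Black prefers the lower value; n1=1, n2=4. n1 is better since 1 < 4.

n1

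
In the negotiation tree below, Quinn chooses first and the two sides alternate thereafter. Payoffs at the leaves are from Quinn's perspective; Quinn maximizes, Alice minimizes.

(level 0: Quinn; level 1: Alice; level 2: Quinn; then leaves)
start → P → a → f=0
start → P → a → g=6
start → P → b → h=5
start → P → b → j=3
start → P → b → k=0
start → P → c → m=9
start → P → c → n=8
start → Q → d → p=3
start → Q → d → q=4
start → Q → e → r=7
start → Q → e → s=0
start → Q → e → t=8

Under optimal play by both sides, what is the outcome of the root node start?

5

a (Quinn): max(0, 6) = 6
b (Quinn): max(5, 3, 0) = 5
c (Quinn): max(9, 8) = 9
P (Alice): min(6, 5, 9) = 5
d (Quinn): max(3, 4) = 4
e (Quinn): max(7, 0, 8) = 8
Q (Alice): min(4, 8) = 4
start (Quinn): max(5, 4) = 5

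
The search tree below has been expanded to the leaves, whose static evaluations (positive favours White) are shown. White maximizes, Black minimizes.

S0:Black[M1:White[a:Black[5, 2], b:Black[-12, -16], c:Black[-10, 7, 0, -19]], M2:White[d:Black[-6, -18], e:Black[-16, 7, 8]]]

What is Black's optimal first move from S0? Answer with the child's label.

a (Black): min(5, 2) = 2
b (Black): min(-12, -16) = -16
c (Black): min(-10, 7, 0, -19) = -19
M1 (White): max(2, -16, -19) = 2
d (Black): min(-6, -18) = -18
e (Black): min(-16, 7, 8) = -16
M2 (White): max(-18, -16) = -16
S0 (Black): min(2, -16) = -16
Black at S0 wants the lowest of {M1=2, M2=-16}, so chooses M2.

M2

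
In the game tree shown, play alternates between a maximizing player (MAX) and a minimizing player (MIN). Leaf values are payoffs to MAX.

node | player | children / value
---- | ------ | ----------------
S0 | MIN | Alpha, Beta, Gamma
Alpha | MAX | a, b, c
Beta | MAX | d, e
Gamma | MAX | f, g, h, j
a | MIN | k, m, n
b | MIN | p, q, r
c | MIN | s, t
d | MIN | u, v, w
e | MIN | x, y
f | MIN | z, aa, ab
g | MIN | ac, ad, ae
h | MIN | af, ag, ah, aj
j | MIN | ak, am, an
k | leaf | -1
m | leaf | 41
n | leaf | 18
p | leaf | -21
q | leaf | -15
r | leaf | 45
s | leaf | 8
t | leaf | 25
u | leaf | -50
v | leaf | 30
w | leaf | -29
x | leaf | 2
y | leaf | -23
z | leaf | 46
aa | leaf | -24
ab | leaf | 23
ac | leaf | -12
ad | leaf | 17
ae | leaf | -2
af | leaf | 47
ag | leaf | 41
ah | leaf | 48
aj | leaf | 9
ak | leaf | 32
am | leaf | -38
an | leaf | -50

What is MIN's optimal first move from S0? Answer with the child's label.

Beta

a (MIN): min(-1, 41, 18) = -1
b (MIN): min(-21, -15, 45) = -21
c (MIN): min(8, 25) = 8
Alpha (MAX): max(-1, -21, 8) = 8
d (MIN): min(-50, 30, -29) = -50
e (MIN): min(2, -23) = -23
Beta (MAX): max(-50, -23) = -23
f (MIN): min(46, -24, 23) = -24
g (MIN): min(-12, 17, -2) = -12
h (MIN): min(47, 41, 48, 9) = 9
j (MIN): min(32, -38, -50) = -50
Gamma (MAX): max(-24, -12, 9, -50) = 9
S0 (MIN): min(8, -23, 9) = -23
MIN at S0 wants the lowest of {Alpha=8, Beta=-23, Gamma=9}, so chooses Beta.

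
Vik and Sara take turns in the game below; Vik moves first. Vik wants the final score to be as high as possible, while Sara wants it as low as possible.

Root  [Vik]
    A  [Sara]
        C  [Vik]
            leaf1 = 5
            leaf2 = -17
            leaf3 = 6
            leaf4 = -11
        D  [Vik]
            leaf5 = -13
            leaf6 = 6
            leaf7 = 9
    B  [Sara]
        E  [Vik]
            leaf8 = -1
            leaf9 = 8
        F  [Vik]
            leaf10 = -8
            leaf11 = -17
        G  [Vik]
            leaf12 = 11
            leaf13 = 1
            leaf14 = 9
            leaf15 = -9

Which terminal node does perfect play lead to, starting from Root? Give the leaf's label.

C (Vik): max(5, -17, 6, -11) = 6
D (Vik): max(-13, 6, 9) = 9
A (Sara): min(6, 9) = 6
E (Vik): max(-1, 8) = 8
F (Vik): max(-8, -17) = -8
G (Vik): max(11, 1, 9, -9) = 11
B (Sara): min(8, -8, 11) = -8
Root (Vik): max(6, -8) = 6
At Root, Vik picks A (highest: 6).
At A, Sara picks C (lowest: 6).
At C, Vik picks leaf3 (highest: 6).
Terminal value 6.

leaf3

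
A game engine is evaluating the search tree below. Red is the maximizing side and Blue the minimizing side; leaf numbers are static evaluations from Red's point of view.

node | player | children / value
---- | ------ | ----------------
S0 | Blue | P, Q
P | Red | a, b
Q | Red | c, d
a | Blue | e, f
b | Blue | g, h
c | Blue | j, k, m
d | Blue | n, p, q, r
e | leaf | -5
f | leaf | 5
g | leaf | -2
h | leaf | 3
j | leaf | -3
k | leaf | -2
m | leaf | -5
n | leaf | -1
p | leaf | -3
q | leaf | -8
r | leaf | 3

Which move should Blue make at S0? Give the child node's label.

Q

a (Blue): min(-5, 5) = -5
b (Blue): min(-2, 3) = -2
P (Red): max(-5, -2) = -2
c (Blue): min(-3, -2, -5) = -5
d (Blue): min(-1, -3, -8, 3) = -8
Q (Red): max(-5, -8) = -5
S0 (Blue): min(-2, -5) = -5
Blue at S0 wants the lowest of {P=-2, Q=-5}, so chooses Q.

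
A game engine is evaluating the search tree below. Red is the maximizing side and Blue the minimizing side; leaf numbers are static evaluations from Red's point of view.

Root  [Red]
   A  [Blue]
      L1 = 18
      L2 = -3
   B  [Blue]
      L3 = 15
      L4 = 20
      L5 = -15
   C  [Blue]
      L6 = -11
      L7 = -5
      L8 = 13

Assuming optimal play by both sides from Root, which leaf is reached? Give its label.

A (Blue): min(18, -3) = -3
B (Blue): min(15, 20, -15) = -15
C (Blue): min(-11, -5, 13) = -11
Root (Red): max(-3, -15, -11) = -3
At Root, Red picks A (highest: -3).
At A, Blue picks L2 (lowest: -3).
Terminal value -3.

L2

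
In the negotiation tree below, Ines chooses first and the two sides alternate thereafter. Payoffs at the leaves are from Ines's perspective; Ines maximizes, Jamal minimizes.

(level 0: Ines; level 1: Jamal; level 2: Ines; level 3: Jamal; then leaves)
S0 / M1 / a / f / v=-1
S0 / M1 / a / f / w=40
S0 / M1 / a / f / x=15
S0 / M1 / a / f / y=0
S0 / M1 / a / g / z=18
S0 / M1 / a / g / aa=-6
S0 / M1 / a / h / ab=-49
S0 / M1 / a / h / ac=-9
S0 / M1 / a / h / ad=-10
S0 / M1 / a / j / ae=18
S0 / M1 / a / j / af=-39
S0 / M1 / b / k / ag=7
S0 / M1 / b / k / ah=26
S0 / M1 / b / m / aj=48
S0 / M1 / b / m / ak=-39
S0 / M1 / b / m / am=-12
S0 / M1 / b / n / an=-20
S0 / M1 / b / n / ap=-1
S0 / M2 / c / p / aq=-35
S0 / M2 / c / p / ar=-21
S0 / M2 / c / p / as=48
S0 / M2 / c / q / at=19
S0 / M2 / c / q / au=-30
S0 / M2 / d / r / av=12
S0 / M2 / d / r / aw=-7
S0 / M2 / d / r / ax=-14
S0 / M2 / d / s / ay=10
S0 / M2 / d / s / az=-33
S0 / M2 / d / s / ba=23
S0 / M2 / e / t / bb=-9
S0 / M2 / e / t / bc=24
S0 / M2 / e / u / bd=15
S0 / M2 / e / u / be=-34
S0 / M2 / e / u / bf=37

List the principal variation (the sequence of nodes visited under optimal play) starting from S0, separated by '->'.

f (Jamal): min(-1, 40, 15, 0) = -1
g (Jamal): min(18, -6) = -6
h (Jamal): min(-49, -9, -10) = -49
j (Jamal): min(18, -39) = -39
a (Ines): max(-1, -6, -49, -39) = -1
k (Jamal): min(7, 26) = 7
m (Jamal): min(48, -39, -12) = -39
n (Jamal): min(-20, -1) = -20
b (Ines): max(7, -39, -20) = 7
M1 (Jamal): min(-1, 7) = -1
p (Jamal): min(-35, -21, 48) = -35
q (Jamal): min(19, -30) = -30
c (Ines): max(-35, -30) = -30
r (Jamal): min(12, -7, -14) = -14
s (Jamal): min(10, -33, 23) = -33
d (Ines): max(-14, -33) = -14
t (Jamal): min(-9, 24) = -9
u (Jamal): min(15, -34, 37) = -34
e (Ines): max(-9, -34) = -9
M2 (Jamal): min(-30, -14, -9) = -30
S0 (Ines): max(-1, -30) = -1
At S0, Ines picks M1 (highest: -1).
At M1, Jamal picks a (lowest: -1).
At a, Ines picks f (highest: -1).
At f, Jamal picks v (lowest: -1).
Terminal value -1.

S0 -> M1 -> a -> f -> v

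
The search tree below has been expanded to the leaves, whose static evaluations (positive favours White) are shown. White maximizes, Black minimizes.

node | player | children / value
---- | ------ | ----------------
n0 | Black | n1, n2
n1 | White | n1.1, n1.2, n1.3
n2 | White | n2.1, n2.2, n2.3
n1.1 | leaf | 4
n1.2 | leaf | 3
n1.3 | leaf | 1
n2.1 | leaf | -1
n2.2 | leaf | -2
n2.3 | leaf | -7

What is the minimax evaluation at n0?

n1 (White): max(4, 3, 1) = 4
n2 (White): max(-1, -2, -7) = -1
n0 (Black): min(4, -1) = -1

-1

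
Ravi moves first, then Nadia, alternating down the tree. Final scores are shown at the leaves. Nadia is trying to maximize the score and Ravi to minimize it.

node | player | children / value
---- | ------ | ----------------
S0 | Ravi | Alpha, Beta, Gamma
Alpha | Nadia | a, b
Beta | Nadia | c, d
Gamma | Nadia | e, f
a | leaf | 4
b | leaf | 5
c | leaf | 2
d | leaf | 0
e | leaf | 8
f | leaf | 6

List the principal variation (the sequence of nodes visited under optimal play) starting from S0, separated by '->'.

S0 -> Beta -> c

Alpha (Nadia): max(4, 5) = 5
Beta (Nadia): max(2, 0) = 2
Gamma (Nadia): max(8, 6) = 8
S0 (Ravi): min(5, 2, 8) = 2
At S0, Ravi picks Beta (lowest: 2).
At Beta, Nadia picks c (highest: 2).
Terminal value 2.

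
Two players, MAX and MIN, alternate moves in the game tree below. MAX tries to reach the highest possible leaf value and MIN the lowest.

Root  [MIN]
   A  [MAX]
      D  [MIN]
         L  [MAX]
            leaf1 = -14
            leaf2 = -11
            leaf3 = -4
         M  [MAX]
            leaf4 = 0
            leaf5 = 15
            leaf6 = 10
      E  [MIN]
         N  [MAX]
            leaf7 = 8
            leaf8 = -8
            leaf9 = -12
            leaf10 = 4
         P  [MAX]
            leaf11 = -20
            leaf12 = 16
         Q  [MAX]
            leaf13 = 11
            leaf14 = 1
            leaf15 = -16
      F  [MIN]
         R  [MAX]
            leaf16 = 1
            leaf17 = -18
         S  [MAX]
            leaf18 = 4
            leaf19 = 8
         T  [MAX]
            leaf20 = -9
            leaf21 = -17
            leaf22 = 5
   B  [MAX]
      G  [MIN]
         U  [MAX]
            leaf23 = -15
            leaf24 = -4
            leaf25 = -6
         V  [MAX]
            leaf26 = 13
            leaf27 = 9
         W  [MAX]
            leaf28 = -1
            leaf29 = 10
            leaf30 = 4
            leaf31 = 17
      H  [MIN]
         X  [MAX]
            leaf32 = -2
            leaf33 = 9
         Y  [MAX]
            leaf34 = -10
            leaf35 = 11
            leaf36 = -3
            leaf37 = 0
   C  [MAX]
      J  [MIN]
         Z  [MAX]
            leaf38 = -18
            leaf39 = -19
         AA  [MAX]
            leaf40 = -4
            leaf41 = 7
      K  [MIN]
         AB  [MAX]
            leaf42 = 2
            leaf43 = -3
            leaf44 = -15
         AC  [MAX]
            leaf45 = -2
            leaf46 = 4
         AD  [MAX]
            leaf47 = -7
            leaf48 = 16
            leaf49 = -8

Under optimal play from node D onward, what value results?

-4

L (MAX): max(-14, -11, -4) = -4
M (MAX): max(0, 15, 10) = 15
D (MIN): min(-4, 15) = -4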